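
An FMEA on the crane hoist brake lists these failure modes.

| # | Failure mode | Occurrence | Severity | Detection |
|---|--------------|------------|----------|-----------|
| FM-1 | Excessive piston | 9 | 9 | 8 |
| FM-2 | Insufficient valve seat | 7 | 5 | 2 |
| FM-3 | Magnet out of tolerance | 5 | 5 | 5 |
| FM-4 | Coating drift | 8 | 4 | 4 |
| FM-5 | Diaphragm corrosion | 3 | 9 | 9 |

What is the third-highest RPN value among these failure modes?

RPN = Severity × Occurrence × Detection:
  FM-1: 9 × 9 × 8 = 648
  FM-2: 5 × 7 × 2 = 70
  FM-3: 5 × 5 × 5 = 125
  FM-4: 4 × 8 × 4 = 128
  FM-5: 9 × 3 × 9 = 243
Sorted descending: 648, 243, 128, 125, 70.
The third-highest RPN is 128 (FM-4).

128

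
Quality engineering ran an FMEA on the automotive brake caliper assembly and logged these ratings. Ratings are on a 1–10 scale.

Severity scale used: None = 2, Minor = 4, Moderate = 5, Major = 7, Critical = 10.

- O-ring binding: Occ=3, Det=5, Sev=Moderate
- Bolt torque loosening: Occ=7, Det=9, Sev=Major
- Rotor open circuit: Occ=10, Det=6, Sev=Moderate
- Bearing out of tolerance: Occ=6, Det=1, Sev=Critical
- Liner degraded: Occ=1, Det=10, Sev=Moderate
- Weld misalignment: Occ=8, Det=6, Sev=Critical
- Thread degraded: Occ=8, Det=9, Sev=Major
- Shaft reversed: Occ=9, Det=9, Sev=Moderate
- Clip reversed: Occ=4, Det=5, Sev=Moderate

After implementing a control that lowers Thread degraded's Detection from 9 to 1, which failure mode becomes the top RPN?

RPN = Severity × Occurrence × Detection:
  O-ring binding: 5 × 3 × 5 = 75
  Bolt torque loosening: 7 × 7 × 9 = 441
  Rotor open circuit: 5 × 10 × 6 = 300
  Bearing out of tolerance: 10 × 6 × 1 = 60
  Liner degraded: 5 × 1 × 10 = 50
  Weld misalignment: 10 × 8 × 6 = 480
  Thread degraded: 7 × 8 × 9 = 504
  Shaft reversed: 5 × 9 × 9 = 405
  Clip reversed: 5 × 4 × 5 = 100
After action: Thread degraded → 7 × 8 × 1 = 56.
Revised RPNs: Weld misalignment=480, Bolt torque loosening=441, Shaft reversed=405, Rotor open circuit=300, Clip reversed=100, O-ring binding=75, Bearing out of tolerance=60, Thread degraded=56, Liner degraded=50.
Highest is now Weld misalignment (480).

Weld misalignment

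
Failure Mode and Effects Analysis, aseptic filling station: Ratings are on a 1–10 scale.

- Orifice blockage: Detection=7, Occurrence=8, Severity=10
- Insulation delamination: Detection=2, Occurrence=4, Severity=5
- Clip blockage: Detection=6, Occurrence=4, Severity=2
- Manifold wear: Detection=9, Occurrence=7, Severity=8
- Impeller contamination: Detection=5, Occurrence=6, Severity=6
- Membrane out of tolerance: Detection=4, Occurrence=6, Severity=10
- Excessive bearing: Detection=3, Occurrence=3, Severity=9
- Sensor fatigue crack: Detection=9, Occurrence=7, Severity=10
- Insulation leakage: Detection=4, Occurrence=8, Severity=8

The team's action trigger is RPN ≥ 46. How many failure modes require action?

8

RPN = Severity × Occurrence × Detection:
  Orifice blockage: 10 × 8 × 7 = 560
  Insulation delamination: 5 × 4 × 2 = 40
  Clip blockage: 2 × 4 × 6 = 48
  Manifold wear: 8 × 7 × 9 = 504
  Impeller contamination: 6 × 6 × 5 = 180
  Membrane out of tolerance: 10 × 6 × 4 = 240
  Excessive bearing: 9 × 3 × 3 = 81
  Sensor fatigue crack: 10 × 7 × 9 = 630
  Insulation leakage: 8 × 8 × 4 = 256
Modes with RPN ≥ 46: Orifice blockage (560), Clip blockage (48), Manifold wear (504), Impeller contamination (180), Membrane out of tolerance (240), Excessive bearing (81), Sensor fatigue crack (630), Insulation leakage (256) → 8.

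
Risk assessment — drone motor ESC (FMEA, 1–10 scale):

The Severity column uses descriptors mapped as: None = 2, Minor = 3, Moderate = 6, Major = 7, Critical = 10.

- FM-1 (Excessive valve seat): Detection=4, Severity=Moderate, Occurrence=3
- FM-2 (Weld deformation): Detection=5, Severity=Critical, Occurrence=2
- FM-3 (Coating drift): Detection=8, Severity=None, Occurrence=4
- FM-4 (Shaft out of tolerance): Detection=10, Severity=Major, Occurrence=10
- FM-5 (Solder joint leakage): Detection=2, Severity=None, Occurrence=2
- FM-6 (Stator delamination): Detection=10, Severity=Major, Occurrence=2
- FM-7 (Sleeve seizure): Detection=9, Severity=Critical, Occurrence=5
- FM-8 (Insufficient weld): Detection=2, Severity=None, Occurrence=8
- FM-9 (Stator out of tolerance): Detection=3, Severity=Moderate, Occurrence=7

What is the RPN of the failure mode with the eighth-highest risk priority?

32

RPN = Severity × Occurrence × Detection:
  FM-1: 6 × 3 × 4 = 72
  FM-2: 10 × 2 × 5 = 100
  FM-3: 2 × 4 × 8 = 64
  FM-4: 7 × 10 × 10 = 700
  FM-5: 2 × 2 × 2 = 8
  FM-6: 7 × 2 × 10 = 140
  FM-7: 10 × 5 × 9 = 450
  FM-8: 2 × 8 × 2 = 32
  FM-9: 6 × 7 × 3 = 126
Sorted descending: 700, 450, 140, 126, 100, 72, 64, 32, 8.
The eighth-highest RPN is 32 (FM-8).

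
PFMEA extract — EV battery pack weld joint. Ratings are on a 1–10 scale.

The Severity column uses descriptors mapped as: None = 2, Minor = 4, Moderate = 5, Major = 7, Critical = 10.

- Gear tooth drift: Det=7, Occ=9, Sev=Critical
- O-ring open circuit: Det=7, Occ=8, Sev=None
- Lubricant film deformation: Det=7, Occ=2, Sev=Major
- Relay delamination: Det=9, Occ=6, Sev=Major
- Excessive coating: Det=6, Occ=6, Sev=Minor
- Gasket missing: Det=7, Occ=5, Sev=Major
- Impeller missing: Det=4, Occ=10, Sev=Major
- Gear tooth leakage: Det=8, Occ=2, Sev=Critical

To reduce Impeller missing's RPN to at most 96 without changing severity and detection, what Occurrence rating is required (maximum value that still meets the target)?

Impeller missing: S=7, O=10, D=4 → current RPN = 280.
Fixed product = 28. Need 28 × O ≤ 96, so O ≤ 96/28 = 3.43.
Maximum integer Occurrence rating = 3 (gives RPN 84; O=4 would give 112 > 96).

3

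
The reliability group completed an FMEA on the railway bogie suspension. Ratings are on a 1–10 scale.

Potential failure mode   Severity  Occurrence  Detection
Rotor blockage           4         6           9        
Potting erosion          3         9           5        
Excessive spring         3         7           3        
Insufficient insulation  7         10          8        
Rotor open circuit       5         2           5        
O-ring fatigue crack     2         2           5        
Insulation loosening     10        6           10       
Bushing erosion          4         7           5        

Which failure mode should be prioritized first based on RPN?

RPN = Severity × Occurrence × Detection:
  Rotor blockage: 4 × 6 × 9 = 216
  Potting erosion: 3 × 9 × 5 = 135
  Excessive spring: 3 × 7 × 3 = 63
  Insufficient insulation: 7 × 10 × 8 = 560
  Rotor open circuit: 5 × 2 × 5 = 50
  O-ring fatigue crack: 2 × 2 × 5 = 20
  Insulation loosening: 10 × 6 × 10 = 600
  Bushing erosion: 4 × 7 × 5 = 140
Highest RPN is 600 → Insulation loosening.

Insulation loosening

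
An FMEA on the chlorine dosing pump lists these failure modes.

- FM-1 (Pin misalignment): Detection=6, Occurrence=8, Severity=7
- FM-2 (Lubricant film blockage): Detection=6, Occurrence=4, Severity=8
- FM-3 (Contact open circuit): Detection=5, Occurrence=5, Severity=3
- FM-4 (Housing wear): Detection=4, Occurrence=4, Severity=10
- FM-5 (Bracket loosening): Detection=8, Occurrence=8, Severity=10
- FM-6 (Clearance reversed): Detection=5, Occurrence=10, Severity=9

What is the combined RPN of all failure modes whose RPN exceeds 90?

RPN = Severity × Occurrence × Detection:
  FM-1: 7 × 8 × 6 = 336
  FM-2: 8 × 4 × 6 = 192
  FM-3: 3 × 5 × 5 = 75
  FM-4: 10 × 4 × 4 = 160
  FM-5: 10 × 8 × 8 = 640
  FM-6: 9 × 10 × 5 = 450
RPN > 90: FM-1 (336), FM-2 (192), FM-4 (160), FM-5 (640), FM-6 (450).
Sum: 336 + 192 + 160 + 640 + 450 = 1778.

1778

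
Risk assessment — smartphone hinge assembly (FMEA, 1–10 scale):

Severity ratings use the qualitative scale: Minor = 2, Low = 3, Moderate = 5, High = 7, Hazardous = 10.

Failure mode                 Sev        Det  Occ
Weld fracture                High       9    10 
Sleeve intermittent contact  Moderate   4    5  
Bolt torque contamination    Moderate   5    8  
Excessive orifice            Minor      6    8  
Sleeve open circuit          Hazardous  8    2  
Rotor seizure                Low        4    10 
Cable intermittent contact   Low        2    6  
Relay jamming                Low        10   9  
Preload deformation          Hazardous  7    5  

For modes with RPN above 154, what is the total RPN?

1610

RPN = Severity × Occurrence × Detection:
  Weld fracture: 7 × 10 × 9 = 630
  Sleeve intermittent contact: 5 × 5 × 4 = 100
  Bolt torque contamination: 5 × 8 × 5 = 200
  Excessive orifice: 2 × 8 × 6 = 96
  Sleeve open circuit: 10 × 2 × 8 = 160
  Rotor seizure: 3 × 10 × 4 = 120
  Cable intermittent contact: 3 × 6 × 2 = 36
  Relay jamming: 3 × 9 × 10 = 270
  Preload deformation: 10 × 5 × 7 = 350
RPN > 154: Weld fracture (630), Bolt torque contamination (200), Sleeve open circuit (160), Relay jamming (270), Preload deformation (350).
Sum: 630 + 200 + 160 + 270 + 350 = 1610.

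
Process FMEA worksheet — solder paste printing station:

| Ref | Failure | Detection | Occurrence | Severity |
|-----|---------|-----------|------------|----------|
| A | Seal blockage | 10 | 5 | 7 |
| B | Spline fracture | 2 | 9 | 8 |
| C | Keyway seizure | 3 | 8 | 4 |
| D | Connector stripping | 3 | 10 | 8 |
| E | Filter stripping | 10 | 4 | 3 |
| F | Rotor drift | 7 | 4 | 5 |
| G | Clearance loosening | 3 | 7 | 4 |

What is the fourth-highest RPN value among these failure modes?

140

RPN = Severity × Occurrence × Detection:
  A: 7 × 5 × 10 = 350
  B: 8 × 9 × 2 = 144
  C: 4 × 8 × 3 = 96
  D: 8 × 10 × 3 = 240
  E: 3 × 4 × 10 = 120
  F: 5 × 4 × 7 = 140
  G: 4 × 7 × 3 = 84
Sorted descending: 350, 240, 144, 140, 120, 96, 84.
The fourth-highest RPN is 140 (F).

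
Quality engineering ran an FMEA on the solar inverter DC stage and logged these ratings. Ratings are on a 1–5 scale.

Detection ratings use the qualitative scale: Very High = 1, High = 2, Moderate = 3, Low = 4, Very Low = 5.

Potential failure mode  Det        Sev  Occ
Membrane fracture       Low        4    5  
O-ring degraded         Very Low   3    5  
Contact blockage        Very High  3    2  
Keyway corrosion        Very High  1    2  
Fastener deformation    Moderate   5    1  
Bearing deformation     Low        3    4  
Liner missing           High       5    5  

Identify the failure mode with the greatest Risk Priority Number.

Membrane fracture

RPN = Severity × Occurrence × Detection:
  Membrane fracture: 4 × 5 × 4 = 80
  O-ring degraded: 3 × 5 × 5 = 75
  Contact blockage: 3 × 2 × 1 = 6
  Keyway corrosion: 1 × 2 × 1 = 2
  Fastener deformation: 5 × 1 × 3 = 15
  Bearing deformation: 3 × 4 × 4 = 48
  Liner missing: 5 × 5 × 2 = 50
Highest RPN is 80 → Membrane fracture.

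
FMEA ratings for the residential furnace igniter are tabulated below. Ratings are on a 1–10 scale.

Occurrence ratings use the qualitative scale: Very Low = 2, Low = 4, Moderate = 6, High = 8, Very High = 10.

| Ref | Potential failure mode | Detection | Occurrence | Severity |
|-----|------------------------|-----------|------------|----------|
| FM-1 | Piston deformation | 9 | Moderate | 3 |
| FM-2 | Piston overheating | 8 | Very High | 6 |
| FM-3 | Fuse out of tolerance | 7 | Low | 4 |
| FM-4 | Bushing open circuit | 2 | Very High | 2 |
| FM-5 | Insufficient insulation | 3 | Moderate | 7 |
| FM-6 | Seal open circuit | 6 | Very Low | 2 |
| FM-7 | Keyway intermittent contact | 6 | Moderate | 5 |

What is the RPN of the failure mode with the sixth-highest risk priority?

40

RPN = Severity × Occurrence × Detection:
  FM-1: 3 × 6 × 9 = 162
  FM-2: 6 × 10 × 8 = 480
  FM-3: 4 × 4 × 7 = 112
  FM-4: 2 × 10 × 2 = 40
  FM-5: 7 × 6 × 3 = 126
  FM-6: 2 × 2 × 6 = 24
  FM-7: 5 × 6 × 6 = 180
Sorted descending: 480, 180, 162, 126, 112, 40, 24.
The sixth-highest RPN is 40 (FM-4).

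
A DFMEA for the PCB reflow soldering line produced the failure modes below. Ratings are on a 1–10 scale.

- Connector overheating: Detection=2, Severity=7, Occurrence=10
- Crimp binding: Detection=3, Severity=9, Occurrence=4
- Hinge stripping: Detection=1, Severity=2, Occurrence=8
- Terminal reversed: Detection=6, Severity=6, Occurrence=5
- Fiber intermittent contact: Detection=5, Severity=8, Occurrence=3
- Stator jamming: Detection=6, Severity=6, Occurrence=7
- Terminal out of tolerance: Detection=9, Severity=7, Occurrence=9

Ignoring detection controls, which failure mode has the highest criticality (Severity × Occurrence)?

Criticality = Severity × Occurrence:
  Connector overheating: 7 × 10 = 70
  Crimp binding: 9 × 4 = 36
  Hinge stripping: 2 × 8 = 16
  Terminal reversed: 6 × 5 = 30
  Fiber intermittent contact: 8 × 3 = 24
  Stator jamming: 6 × 7 = 42
  Terminal out of tolerance: 7 × 9 = 63
Highest criticality is 70 → Connector overheating.

Connector overheating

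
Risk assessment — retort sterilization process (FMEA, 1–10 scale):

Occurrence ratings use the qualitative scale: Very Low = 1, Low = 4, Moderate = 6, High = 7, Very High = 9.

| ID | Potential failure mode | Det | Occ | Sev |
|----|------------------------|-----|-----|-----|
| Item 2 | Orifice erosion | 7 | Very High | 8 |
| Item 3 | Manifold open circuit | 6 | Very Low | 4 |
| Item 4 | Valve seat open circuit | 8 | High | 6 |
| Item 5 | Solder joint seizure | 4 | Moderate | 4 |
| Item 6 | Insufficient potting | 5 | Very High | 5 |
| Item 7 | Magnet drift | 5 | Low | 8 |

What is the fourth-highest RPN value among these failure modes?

RPN = Severity × Occurrence × Detection:
  Item 2: 8 × 9 × 7 = 504
  Item 3: 4 × 1 × 6 = 24
  Item 4: 6 × 7 × 8 = 336
  Item 5: 4 × 6 × 4 = 96
  Item 6: 5 × 9 × 5 = 225
  Item 7: 8 × 4 × 5 = 160
Sorted descending: 504, 336, 225, 160, 96, 24.
The fourth-highest RPN is 160 (Item 7).

160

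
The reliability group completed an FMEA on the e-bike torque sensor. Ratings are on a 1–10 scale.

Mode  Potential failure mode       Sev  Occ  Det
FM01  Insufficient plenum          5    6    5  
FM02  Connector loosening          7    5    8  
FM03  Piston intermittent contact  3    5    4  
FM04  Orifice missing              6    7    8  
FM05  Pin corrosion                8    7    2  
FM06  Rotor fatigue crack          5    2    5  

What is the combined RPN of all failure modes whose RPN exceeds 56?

938

RPN = Severity × Occurrence × Detection:
  FM01: 5 × 6 × 5 = 150
  FM02: 7 × 5 × 8 = 280
  FM03: 3 × 5 × 4 = 60
  FM04: 6 × 7 × 8 = 336
  FM05: 8 × 7 × 2 = 112
  FM06: 5 × 2 × 5 = 50
RPN > 56: FM01 (150), FM02 (280), FM03 (60), FM04 (336), FM05 (112).
Sum: 150 + 280 + 60 + 336 + 112 = 938.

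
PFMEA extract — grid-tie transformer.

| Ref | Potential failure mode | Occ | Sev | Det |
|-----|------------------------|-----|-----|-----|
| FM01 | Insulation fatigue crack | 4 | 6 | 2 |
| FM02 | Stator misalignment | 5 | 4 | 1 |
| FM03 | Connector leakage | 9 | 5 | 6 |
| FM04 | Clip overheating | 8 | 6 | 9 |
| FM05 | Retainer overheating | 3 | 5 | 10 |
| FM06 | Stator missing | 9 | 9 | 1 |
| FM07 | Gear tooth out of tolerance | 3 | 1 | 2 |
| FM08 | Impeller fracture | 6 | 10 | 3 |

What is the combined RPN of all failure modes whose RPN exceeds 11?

RPN = Severity × Occurrence × Detection:
  FM01: 6 × 4 × 2 = 48
  FM02: 4 × 5 × 1 = 20
  FM03: 5 × 9 × 6 = 270
  FM04: 6 × 8 × 9 = 432
  FM05: 5 × 3 × 10 = 150
  FM06: 9 × 9 × 1 = 81
  FM07: 1 × 3 × 2 = 6
  FM08: 10 × 6 × 3 = 180
RPN > 11: FM01 (48), FM02 (20), FM03 (270), FM04 (432), FM05 (150), FM06 (81), FM08 (180).
Sum: 48 + 20 + 270 + 432 + 150 + 81 + 180 = 1181.

1181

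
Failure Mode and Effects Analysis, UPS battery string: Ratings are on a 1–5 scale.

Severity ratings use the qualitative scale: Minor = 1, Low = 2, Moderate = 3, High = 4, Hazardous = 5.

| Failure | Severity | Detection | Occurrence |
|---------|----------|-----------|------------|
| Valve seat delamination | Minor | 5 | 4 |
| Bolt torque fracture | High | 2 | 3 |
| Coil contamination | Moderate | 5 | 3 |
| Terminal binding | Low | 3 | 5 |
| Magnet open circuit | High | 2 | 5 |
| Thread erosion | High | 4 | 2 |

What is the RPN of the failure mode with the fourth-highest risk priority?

30

RPN = Severity × Occurrence × Detection:
  Valve seat delamination: 1 × 4 × 5 = 20
  Bolt torque fracture: 4 × 3 × 2 = 24
  Coil contamination: 3 × 3 × 5 = 45
  Terminal binding: 2 × 5 × 3 = 30
  Magnet open circuit: 4 × 5 × 2 = 40
  Thread erosion: 4 × 2 × 4 = 32
Sorted descending: 45, 40, 32, 30, 24, 20.
The fourth-highest RPN is 30 (Terminal binding).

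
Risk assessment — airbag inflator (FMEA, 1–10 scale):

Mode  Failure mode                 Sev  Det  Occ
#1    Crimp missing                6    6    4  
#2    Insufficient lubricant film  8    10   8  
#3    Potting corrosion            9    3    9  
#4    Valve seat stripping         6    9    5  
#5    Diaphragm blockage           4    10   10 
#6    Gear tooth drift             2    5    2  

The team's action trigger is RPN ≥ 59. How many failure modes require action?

RPN = Severity × Occurrence × Detection:
  #1: 6 × 4 × 6 = 144
  #2: 8 × 8 × 10 = 640
  #3: 9 × 9 × 3 = 243
  #4: 6 × 5 × 9 = 270
  #5: 4 × 10 × 10 = 400
  #6: 2 × 2 × 5 = 20
Modes with RPN ≥ 59: #1 (144), #2 (640), #3 (243), #4 (270), #5 (400) → 5.

5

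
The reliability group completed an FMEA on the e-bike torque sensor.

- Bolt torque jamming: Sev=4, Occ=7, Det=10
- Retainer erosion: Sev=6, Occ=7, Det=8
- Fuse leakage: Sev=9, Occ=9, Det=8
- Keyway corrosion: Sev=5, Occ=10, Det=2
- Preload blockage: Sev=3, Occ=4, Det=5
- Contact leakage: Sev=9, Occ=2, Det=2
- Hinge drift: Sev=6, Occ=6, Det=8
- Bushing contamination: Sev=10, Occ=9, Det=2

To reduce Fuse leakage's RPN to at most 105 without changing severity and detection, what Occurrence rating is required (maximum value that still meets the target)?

1

Fuse leakage: S=9, O=9, D=8 → current RPN = 648.
Fixed product = 72. Need 72 × O ≤ 105, so O ≤ 105/72 = 1.46.
Maximum integer Occurrence rating = 1 (gives RPN 72; O=2 would give 144 > 105).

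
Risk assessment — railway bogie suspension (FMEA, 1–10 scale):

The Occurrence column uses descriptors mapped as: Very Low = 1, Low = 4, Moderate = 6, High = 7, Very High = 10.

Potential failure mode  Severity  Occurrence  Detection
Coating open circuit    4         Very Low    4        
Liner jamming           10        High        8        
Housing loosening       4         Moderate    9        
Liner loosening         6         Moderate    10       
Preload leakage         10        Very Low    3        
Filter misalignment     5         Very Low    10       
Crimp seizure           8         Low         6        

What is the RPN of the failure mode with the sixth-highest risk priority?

30

RPN = Severity × Occurrence × Detection:
  Coating open circuit: 4 × 1 × 4 = 16
  Liner jamming: 10 × 7 × 8 = 560
  Housing loosening: 4 × 6 × 9 = 216
  Liner loosening: 6 × 6 × 10 = 360
  Preload leakage: 10 × 1 × 3 = 30
  Filter misalignment: 5 × 1 × 10 = 50
  Crimp seizure: 8 × 4 × 6 = 192
Sorted descending: 560, 360, 216, 192, 50, 30, 16.
The sixth-highest RPN is 30 (Preload leakage).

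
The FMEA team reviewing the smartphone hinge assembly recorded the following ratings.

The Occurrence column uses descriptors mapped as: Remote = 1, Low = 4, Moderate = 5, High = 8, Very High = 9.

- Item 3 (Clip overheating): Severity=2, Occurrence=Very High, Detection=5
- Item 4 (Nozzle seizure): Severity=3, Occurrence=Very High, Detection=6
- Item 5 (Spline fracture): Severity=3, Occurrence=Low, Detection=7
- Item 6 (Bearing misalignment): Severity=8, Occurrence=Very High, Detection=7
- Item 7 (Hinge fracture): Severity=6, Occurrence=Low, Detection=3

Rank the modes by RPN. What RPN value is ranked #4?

84

RPN = Severity × Occurrence × Detection:
  Item 3: 2 × 9 × 5 = 90
  Item 4: 3 × 9 × 6 = 162
  Item 5: 3 × 4 × 7 = 84
  Item 6: 8 × 9 × 7 = 504
  Item 7: 6 × 4 × 3 = 72
Sorted descending: 504, 162, 90, 84, 72.
The fourth-highest RPN is 84 (Item 5).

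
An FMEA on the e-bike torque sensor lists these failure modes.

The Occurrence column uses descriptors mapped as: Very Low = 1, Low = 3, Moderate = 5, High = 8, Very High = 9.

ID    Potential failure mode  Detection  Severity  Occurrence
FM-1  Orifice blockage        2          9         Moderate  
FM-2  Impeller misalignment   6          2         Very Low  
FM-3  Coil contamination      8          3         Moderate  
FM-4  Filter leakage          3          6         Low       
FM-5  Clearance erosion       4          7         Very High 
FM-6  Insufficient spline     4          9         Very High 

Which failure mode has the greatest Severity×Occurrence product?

Criticality = Severity × Occurrence:
  FM-1: 9 × 5 = 45
  FM-2: 2 × 1 = 2
  FM-3: 3 × 5 = 15
  FM-4: 6 × 3 = 18
  FM-5: 7 × 9 = 63
  FM-6: 9 × 9 = 81
Highest criticality is 81 → FM-6.

FM-6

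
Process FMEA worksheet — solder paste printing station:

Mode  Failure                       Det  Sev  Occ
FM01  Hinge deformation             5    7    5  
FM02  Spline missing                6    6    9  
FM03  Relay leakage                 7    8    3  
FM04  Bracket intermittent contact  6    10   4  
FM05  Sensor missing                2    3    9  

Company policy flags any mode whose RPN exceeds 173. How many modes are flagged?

3

RPN = Severity × Occurrence × Detection:
  FM01: 7 × 5 × 5 = 175
  FM02: 6 × 9 × 6 = 324
  FM03: 8 × 3 × 7 = 168
  FM04: 10 × 4 × 6 = 240
  FM05: 3 × 9 × 2 = 54
Modes with RPN > 173: FM01 (175), FM02 (324), FM04 (240) → 3.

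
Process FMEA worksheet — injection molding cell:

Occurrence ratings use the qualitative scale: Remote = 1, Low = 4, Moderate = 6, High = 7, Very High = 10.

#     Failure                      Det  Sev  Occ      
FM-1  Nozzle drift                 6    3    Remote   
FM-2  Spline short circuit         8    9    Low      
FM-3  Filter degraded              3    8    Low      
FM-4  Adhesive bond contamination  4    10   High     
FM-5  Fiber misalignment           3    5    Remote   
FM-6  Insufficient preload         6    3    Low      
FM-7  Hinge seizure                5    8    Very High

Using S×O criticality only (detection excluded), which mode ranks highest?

FM-7

Criticality = Severity × Occurrence:
  FM-1: 3 × 1 = 3
  FM-2: 9 × 4 = 36
  FM-3: 8 × 4 = 32
  FM-4: 10 × 7 = 70
  FM-5: 5 × 1 = 5
  FM-6: 3 × 4 = 12
  FM-7: 8 × 10 = 80
Highest criticality is 80 → FM-7.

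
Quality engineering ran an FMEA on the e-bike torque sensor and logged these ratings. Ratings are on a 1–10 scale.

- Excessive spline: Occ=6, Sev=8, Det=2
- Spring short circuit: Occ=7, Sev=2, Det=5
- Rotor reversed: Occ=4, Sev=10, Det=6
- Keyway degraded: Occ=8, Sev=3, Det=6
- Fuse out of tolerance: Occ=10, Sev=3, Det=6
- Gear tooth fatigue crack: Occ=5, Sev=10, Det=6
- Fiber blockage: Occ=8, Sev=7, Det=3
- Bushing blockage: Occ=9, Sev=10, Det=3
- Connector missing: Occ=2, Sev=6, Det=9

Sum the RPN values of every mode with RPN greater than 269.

RPN = Severity × Occurrence × Detection:
  Excessive spline: 8 × 6 × 2 = 96
  Spring short circuit: 2 × 7 × 5 = 70
  Rotor reversed: 10 × 4 × 6 = 240
  Keyway degraded: 3 × 8 × 6 = 144
  Fuse out of tolerance: 3 × 10 × 6 = 180
  Gear tooth fatigue crack: 10 × 5 × 6 = 300
  Fiber blockage: 7 × 8 × 3 = 168
  Bushing blockage: 10 × 9 × 3 = 270
  Connector missing: 6 × 2 × 9 = 108
RPN > 269: Gear tooth fatigue crack (300), Bushing blockage (270).
Sum: 300 + 270 = 570.

570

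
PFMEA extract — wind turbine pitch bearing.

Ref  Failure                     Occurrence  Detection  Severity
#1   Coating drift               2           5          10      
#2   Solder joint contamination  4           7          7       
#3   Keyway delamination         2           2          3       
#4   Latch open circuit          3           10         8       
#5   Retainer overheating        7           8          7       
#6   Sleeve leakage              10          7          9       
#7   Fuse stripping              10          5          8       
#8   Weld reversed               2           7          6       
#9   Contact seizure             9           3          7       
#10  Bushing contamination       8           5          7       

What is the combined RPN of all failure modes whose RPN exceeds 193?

2138

RPN = Severity × Occurrence × Detection:
  #1: 10 × 2 × 5 = 100
  #2: 7 × 4 × 7 = 196
  #3: 3 × 2 × 2 = 12
  #4: 8 × 3 × 10 = 240
  #5: 7 × 7 × 8 = 392
  #6: 9 × 10 × 7 = 630
  #7: 8 × 10 × 5 = 400
  #8: 6 × 2 × 7 = 84
  #9: 7 × 9 × 3 = 189
  #10: 7 × 8 × 5 = 280
RPN > 193: #2 (196), #4 (240), #5 (392), #6 (630), #7 (400), #10 (280).
Sum: 196 + 240 + 392 + 630 + 400 + 280 = 2138.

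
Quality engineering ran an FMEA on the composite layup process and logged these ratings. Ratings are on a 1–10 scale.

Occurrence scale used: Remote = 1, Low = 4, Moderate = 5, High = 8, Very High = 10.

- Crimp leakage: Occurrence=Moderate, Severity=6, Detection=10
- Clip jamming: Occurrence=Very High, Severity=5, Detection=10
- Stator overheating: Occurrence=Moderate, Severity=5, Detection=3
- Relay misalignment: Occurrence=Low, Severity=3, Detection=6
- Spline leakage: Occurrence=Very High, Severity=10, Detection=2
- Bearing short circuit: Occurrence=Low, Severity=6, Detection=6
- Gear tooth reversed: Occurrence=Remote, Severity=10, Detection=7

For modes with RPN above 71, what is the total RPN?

1291

RPN = Severity × Occurrence × Detection:
  Crimp leakage: 6 × 5 × 10 = 300
  Clip jamming: 5 × 10 × 10 = 500
  Stator overheating: 5 × 5 × 3 = 75
  Relay misalignment: 3 × 4 × 6 = 72
  Spline leakage: 10 × 10 × 2 = 200
  Bearing short circuit: 6 × 4 × 6 = 144
  Gear tooth reversed: 10 × 1 × 7 = 70
RPN > 71: Crimp leakage (300), Clip jamming (500), Stator overheating (75), Relay misalignment (72), Spline leakage (200), Bearing short circuit (144).
Sum: 300 + 500 + 75 + 72 + 200 + 144 = 1291.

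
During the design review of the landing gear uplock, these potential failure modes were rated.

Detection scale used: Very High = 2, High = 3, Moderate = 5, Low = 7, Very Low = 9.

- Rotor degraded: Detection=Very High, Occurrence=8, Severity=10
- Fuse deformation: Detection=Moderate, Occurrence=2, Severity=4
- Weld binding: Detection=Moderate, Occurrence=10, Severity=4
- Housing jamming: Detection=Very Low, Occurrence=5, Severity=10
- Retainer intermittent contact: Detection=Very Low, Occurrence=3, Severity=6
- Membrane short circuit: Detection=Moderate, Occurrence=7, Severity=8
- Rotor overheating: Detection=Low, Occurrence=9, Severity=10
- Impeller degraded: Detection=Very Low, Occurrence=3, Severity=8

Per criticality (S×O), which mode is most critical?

Rotor overheating

Criticality = Severity × Occurrence:
  Rotor degraded: 10 × 8 = 80
  Fuse deformation: 4 × 2 = 8
  Weld binding: 4 × 10 = 40
  Housing jamming: 10 × 5 = 50
  Retainer intermittent contact: 6 × 3 = 18
  Membrane short circuit: 8 × 7 = 56
  Rotor overheating: 10 × 9 = 90
  Impeller degraded: 8 × 3 = 24
Highest criticality is 90 → Rotor overheating.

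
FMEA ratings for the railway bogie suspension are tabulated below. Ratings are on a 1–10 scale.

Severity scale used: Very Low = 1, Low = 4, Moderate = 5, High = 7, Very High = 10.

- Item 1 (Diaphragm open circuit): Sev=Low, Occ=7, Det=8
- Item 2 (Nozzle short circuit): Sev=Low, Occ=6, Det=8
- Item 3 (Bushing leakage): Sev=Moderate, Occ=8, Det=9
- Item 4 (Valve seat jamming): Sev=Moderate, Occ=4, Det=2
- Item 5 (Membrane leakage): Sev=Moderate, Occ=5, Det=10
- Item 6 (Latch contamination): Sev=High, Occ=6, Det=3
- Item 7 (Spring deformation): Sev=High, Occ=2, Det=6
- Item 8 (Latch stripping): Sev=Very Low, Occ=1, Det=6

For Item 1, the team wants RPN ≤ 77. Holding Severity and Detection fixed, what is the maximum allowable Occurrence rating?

Item 1: S=4, O=7, D=8 → current RPN = 224.
Fixed product = 32. Need 32 × O ≤ 77, so O ≤ 77/32 = 2.41.
Maximum integer Occurrence rating = 2 (gives RPN 64; O=3 would give 96 > 77).

2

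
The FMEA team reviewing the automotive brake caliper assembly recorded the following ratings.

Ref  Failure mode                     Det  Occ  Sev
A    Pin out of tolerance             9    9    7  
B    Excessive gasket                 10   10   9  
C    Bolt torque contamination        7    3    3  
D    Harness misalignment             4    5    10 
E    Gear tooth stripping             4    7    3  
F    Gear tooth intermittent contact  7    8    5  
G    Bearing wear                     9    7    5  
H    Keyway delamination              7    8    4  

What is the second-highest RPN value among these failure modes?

567

RPN = Severity × Occurrence × Detection:
  A: 7 × 9 × 9 = 567
  B: 9 × 10 × 10 = 900
  C: 3 × 3 × 7 = 63
  D: 10 × 5 × 4 = 200
  E: 3 × 7 × 4 = 84
  F: 5 × 8 × 7 = 280
  G: 5 × 7 × 9 = 315
  H: 4 × 8 × 7 = 224
Sorted descending: 900, 567, 315, 280, 224, 200, 84, 63.
The second-highest RPN is 567 (A).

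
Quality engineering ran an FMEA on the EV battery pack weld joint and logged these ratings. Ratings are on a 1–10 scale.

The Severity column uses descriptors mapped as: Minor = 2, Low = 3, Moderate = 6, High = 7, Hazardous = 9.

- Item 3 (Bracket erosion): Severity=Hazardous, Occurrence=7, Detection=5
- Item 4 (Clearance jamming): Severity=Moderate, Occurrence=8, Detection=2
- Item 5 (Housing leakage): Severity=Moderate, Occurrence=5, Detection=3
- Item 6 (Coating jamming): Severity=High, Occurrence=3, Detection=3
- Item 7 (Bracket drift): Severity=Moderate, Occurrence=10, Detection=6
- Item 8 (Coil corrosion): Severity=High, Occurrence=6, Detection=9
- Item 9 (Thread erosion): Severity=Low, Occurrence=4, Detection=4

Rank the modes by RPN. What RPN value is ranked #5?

90

RPN = Severity × Occurrence × Detection:
  Item 3: 9 × 7 × 5 = 315
  Item 4: 6 × 8 × 2 = 96
  Item 5: 6 × 5 × 3 = 90
  Item 6: 7 × 3 × 3 = 63
  Item 7: 6 × 10 × 6 = 360
  Item 8: 7 × 6 × 9 = 378
  Item 9: 3 × 4 × 4 = 48
Sorted descending: 378, 360, 315, 96, 90, 63, 48.
The fifth-highest RPN is 90 (Item 5).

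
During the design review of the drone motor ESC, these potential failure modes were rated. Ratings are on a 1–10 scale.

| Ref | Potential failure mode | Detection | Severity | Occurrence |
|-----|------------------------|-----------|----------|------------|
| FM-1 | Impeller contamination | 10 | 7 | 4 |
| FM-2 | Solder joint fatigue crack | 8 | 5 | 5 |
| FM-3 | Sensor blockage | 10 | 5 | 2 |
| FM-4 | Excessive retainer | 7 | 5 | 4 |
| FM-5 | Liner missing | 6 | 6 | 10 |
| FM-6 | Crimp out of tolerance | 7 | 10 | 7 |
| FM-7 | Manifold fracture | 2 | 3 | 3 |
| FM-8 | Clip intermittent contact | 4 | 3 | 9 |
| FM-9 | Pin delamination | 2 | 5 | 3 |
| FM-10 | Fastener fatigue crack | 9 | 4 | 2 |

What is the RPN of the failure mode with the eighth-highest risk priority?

72

RPN = Severity × Occurrence × Detection:
  FM-1: 7 × 4 × 10 = 280
  FM-2: 5 × 5 × 8 = 200
  FM-3: 5 × 2 × 10 = 100
  FM-4: 5 × 4 × 7 = 140
  FM-5: 6 × 10 × 6 = 360
  FM-6: 10 × 7 × 7 = 490
  FM-7: 3 × 3 × 2 = 18
  FM-8: 3 × 9 × 4 = 108
  FM-9: 5 × 3 × 2 = 30
  FM-10: 4 × 2 × 9 = 72
Sorted descending: 490, 360, 280, 200, 140, 108, 100, 72, 30, 18.
The eighth-highest RPN is 72 (FM-10).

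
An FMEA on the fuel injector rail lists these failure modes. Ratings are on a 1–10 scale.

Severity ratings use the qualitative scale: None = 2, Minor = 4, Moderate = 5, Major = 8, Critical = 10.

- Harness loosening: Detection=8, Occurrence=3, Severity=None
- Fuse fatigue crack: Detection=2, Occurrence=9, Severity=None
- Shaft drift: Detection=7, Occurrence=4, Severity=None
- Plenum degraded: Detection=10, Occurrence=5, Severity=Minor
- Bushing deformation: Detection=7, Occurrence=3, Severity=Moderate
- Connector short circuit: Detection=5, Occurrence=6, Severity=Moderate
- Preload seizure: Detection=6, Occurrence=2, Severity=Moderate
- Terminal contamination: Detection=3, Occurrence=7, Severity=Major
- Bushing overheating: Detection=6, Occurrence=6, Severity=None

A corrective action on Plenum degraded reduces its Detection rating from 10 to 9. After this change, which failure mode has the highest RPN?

Plenum degraded

RPN = Severity × Occurrence × Detection:
  Harness loosening: 2 × 3 × 8 = 48
  Fuse fatigue crack: 2 × 9 × 2 = 36
  Shaft drift: 2 × 4 × 7 = 56
  Plenum degraded: 4 × 5 × 10 = 200
  Bushing deformation: 5 × 3 × 7 = 105
  Connector short circuit: 5 × 6 × 5 = 150
  Preload seizure: 5 × 2 × 6 = 60
  Terminal contamination: 8 × 7 × 3 = 168
  Bushing overheating: 2 × 6 × 6 = 72
After action: Plenum degraded → 4 × 5 × 9 = 180.
Revised RPNs: Plenum degraded=180, Terminal contamination=168, Connector short circuit=150, Bushing deformation=105, Bushing overheating=72, Preload seizure=60, Shaft drift=56, Harness loosening=48, Fuse fatigue crack=36.
Highest is now Plenum degraded (180).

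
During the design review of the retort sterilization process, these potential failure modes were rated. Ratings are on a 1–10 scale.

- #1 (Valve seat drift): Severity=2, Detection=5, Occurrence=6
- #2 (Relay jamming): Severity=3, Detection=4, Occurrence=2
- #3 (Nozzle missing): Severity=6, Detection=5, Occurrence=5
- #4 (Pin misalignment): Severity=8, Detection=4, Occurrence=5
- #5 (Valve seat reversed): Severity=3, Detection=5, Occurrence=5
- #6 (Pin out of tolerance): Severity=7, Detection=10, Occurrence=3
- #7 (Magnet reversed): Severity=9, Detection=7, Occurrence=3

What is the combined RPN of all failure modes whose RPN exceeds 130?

RPN = Severity × Occurrence × Detection:
  #1: 2 × 6 × 5 = 60
  #2: 3 × 2 × 4 = 24
  #3: 6 × 5 × 5 = 150
  #4: 8 × 5 × 4 = 160
  #5: 3 × 5 × 5 = 75
  #6: 7 × 3 × 10 = 210
  #7: 9 × 3 × 7 = 189
RPN > 130: #3 (150), #4 (160), #6 (210), #7 (189).
Sum: 150 + 160 + 210 + 189 = 709.

709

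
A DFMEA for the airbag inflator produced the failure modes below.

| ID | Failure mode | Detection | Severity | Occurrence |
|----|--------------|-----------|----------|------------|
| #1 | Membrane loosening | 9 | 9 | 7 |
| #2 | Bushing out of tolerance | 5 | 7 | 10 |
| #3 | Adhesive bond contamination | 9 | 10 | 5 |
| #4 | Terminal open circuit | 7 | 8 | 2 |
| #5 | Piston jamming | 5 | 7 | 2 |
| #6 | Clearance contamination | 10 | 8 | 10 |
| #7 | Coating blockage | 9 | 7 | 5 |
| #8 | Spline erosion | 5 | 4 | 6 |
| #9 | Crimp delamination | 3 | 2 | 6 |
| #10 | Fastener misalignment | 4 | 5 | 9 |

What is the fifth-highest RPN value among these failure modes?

RPN = Severity × Occurrence × Detection:
  #1: 9 × 7 × 9 = 567
  #2: 7 × 10 × 5 = 350
  #3: 10 × 5 × 9 = 450
  #4: 8 × 2 × 7 = 112
  #5: 7 × 2 × 5 = 70
  #6: 8 × 10 × 10 = 800
  #7: 7 × 5 × 9 = 315
  #8: 4 × 6 × 5 = 120
  #9: 2 × 6 × 3 = 36
  #10: 5 × 9 × 4 = 180
Sorted descending: 800, 567, 450, 350, 315, 180, 120, 112, 70, 36.
The fifth-highest RPN is 315 (#7).

315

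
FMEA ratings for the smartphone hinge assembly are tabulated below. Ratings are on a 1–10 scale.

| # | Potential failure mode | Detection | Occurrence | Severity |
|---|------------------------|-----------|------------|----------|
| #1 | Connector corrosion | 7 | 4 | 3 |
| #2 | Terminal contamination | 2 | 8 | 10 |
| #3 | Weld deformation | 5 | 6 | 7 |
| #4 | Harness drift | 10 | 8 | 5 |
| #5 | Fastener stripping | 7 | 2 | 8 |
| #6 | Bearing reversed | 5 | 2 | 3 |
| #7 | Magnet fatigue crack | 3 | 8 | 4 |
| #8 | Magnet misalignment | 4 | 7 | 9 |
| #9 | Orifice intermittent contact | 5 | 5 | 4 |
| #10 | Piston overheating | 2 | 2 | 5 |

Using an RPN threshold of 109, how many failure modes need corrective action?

RPN = Severity × Occurrence × Detection:
  #1: 3 × 4 × 7 = 84
  #2: 10 × 8 × 2 = 160
  #3: 7 × 6 × 5 = 210
  #4: 5 × 8 × 10 = 400
  #5: 8 × 2 × 7 = 112
  #6: 3 × 2 × 5 = 30
  #7: 4 × 8 × 3 = 96
  #8: 9 × 7 × 4 = 252
  #9: 4 × 5 × 5 = 100
  #10: 5 × 2 × 2 = 20
Modes with RPN ≥ 109: #2 (160), #3 (210), #4 (400), #5 (112), #8 (252) → 5.

5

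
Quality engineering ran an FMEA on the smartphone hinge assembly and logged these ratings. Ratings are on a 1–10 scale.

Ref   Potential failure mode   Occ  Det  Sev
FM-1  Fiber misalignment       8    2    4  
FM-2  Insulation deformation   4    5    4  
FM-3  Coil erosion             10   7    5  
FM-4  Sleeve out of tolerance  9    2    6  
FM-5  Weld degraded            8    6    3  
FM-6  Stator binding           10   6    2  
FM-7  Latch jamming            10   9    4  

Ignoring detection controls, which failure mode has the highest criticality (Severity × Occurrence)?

Criticality = Severity × Occurrence:
  FM-1: 4 × 8 = 32
  FM-2: 4 × 4 = 16
  FM-3: 5 × 10 = 50
  FM-4: 6 × 9 = 54
  FM-5: 3 × 8 = 24
  FM-6: 2 × 10 = 20
  FM-7: 4 × 10 = 40
Highest criticality is 54 → FM-4.

FM-4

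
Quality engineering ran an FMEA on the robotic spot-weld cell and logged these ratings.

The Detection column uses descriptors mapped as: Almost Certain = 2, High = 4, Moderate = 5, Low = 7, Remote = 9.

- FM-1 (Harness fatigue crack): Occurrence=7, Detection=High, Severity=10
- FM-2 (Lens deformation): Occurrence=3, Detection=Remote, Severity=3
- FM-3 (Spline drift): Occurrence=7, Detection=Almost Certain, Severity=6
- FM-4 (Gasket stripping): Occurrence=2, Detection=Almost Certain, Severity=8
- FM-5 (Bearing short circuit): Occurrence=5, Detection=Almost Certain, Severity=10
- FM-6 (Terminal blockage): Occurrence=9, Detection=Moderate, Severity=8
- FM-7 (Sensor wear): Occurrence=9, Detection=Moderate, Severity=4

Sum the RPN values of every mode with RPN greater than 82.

RPN = Severity × Occurrence × Detection:
  FM-1: 10 × 7 × 4 = 280
  FM-2: 3 × 3 × 9 = 81
  FM-3: 6 × 7 × 2 = 84
  FM-4: 8 × 2 × 2 = 32
  FM-5: 10 × 5 × 2 = 100
  FM-6: 8 × 9 × 5 = 360
  FM-7: 4 × 9 × 5 = 180
RPN > 82: FM-1 (280), FM-3 (84), FM-5 (100), FM-6 (360), FM-7 (180).
Sum: 280 + 84 + 100 + 360 + 180 = 1004.

1004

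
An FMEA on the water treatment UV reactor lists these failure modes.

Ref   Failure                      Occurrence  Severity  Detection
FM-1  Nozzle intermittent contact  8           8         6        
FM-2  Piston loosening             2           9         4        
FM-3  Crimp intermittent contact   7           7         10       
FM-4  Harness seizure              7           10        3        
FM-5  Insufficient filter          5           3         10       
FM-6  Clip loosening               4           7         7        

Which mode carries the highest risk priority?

RPN = Severity × Occurrence × Detection:
  FM-1: 8 × 8 × 6 = 384
  FM-2: 9 × 2 × 4 = 72
  FM-3: 7 × 7 × 10 = 490
  FM-4: 10 × 7 × 3 = 210
  FM-5: 3 × 5 × 10 = 150
  FM-6: 7 × 4 × 7 = 196
Highest RPN is 490 → FM-3.

FM-3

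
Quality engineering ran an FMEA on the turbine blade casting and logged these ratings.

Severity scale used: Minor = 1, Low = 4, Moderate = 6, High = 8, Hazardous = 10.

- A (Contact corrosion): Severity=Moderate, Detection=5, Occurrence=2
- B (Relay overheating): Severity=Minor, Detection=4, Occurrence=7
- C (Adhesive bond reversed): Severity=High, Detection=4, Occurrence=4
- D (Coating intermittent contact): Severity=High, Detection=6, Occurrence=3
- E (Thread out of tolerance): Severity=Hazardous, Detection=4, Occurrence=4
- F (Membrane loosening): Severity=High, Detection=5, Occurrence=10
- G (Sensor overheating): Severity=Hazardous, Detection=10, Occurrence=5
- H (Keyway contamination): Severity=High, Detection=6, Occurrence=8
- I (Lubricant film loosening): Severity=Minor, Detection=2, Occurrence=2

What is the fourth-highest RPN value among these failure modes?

RPN = Severity × Occurrence × Detection:
  A: 6 × 2 × 5 = 60
  B: 1 × 7 × 4 = 28
  C: 8 × 4 × 4 = 128
  D: 8 × 3 × 6 = 144
  E: 10 × 4 × 4 = 160
  F: 8 × 10 × 5 = 400
  G: 10 × 5 × 10 = 500
  H: 8 × 8 × 6 = 384
  I: 1 × 2 × 2 = 4
Sorted descending: 500, 400, 384, 160, 144, 128, 60, 28, 4.
The fourth-highest RPN is 160 (E).

160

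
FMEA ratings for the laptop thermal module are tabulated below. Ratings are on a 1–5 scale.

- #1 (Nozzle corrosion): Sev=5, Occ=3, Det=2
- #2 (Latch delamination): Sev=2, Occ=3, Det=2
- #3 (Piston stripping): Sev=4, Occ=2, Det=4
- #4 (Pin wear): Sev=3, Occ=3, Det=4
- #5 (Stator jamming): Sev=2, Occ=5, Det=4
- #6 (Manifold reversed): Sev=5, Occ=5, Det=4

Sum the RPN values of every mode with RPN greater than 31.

RPN = Severity × Occurrence × Detection:
  #1: 5 × 3 × 2 = 30
  #2: 2 × 3 × 2 = 12
  #3: 4 × 2 × 4 = 32
  #4: 3 × 3 × 4 = 36
  #5: 2 × 5 × 4 = 40
  #6: 5 × 5 × 4 = 100
RPN > 31: #3 (32), #4 (36), #5 (40), #6 (100).
Sum: 32 + 36 + 40 + 100 = 208.

208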